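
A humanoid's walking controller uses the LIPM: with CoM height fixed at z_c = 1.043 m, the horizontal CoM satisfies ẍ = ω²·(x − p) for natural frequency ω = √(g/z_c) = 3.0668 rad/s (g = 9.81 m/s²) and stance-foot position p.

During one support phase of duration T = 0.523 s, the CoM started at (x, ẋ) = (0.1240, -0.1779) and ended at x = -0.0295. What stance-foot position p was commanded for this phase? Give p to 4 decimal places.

ωT = 3.0668·0.523 = 1.603936; cosh(ωT) = 2.586836, sinh(ωT) = 2.385732
x(T) = p + (x₀−p)·cosh(ωT) + (ẋ₀/ω)·sinh(ωT) ⇒ p·(1 − cosh) = x(T) − x₀·cosh − (ẋ₀/ω)·sinh
numerator   = -0.0295 − (0.1240)·2.586836 − (-0.1779/3.0668)·2.385732 = -0.211875
denominator = 1 − 2.586836 = -1.586836
p = -0.211875 / -1.586836 = 0.1335

p = 0.1335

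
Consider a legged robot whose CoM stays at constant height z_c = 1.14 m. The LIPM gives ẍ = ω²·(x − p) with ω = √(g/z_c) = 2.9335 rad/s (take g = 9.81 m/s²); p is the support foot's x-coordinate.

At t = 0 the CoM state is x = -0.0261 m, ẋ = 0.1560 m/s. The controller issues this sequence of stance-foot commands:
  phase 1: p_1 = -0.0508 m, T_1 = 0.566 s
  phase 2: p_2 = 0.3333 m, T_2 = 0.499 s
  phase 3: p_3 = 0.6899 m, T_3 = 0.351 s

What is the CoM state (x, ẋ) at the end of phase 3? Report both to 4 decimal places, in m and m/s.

x = 0.2660, ẋ = -0.7755

phase 1: p=-0.0508, T=0.566, ωT=1.660361, cosh=2.725640, sinh=2.535570; start (x,ẋ)=(-0.026100, 0.156000) → end (x,ẋ)=(0.151362, 0.608921)
phase 2: p=0.3333, T=0.499, ωT=1.463817, cosh=2.276888, sinh=2.045536; start (x,ẋ)=(0.151362, 0.608921) → end (x,ẋ)=(0.343649, 0.294710)
phase 3: p=0.6899, T=0.351, ωT=1.029659, cosh=1.578619, sinh=1.221490; start (x,ẋ)=(0.343649, 0.294710) → end (x,ẋ)=(0.266017, -0.775466)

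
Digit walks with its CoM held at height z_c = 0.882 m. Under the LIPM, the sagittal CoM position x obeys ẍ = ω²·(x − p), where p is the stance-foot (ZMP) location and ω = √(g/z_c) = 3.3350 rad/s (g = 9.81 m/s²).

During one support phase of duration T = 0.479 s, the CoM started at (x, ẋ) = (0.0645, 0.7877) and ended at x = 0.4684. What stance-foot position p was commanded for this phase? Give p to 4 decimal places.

ωT = 3.3350·0.479 = 1.597465; cosh(ωT) = 2.571451, sinh(ωT) = 2.369042
x(T) = p + (x₀−p)·cosh(ωT) + (ẋ₀/ω)·sinh(ωT) ⇒ p·(1 − cosh) = x(T) − x₀·cosh − (ẋ₀/ω)·sinh
numerator   = 0.4684 − (0.0645)·2.571451 − (0.7877/3.3350)·2.369042 = -0.257007
denominator = 1 − 2.571451 = -1.571451
p = -0.257007 / -1.571451 = 0.1635

p = 0.1635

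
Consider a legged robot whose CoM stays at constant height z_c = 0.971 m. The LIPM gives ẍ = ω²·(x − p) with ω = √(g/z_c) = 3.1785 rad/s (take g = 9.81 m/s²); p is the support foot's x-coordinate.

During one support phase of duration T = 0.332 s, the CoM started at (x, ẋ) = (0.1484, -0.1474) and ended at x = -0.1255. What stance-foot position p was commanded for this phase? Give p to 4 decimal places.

ωT = 3.1785·0.332 = 1.055262; cosh(ωT) = 1.610414, sinh(ωT) = 1.262313
x(T) = p + (x₀−p)·cosh(ωT) + (ẋ₀/ω)·sinh(ωT) ⇒ p·(1 − cosh) = x(T) − x₀·cosh − (ẋ₀/ω)·sinh
numerator   = -0.1255 − (0.1484)·1.610414 − (-0.1474/3.1785)·1.262313 = -0.305947
denominator = 1 − 1.610414 = -0.610414
p = -0.305947 / -0.610414 = 0.5012

p = 0.5012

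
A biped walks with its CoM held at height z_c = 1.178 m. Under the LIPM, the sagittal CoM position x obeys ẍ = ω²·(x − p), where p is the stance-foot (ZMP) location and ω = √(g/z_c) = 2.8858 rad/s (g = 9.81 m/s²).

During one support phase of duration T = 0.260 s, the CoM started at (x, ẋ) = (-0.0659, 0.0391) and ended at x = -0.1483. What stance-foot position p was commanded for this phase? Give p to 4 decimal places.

ωT = 2.8858·0.260 = 0.750308; cosh(ωT) = 1.294937, sinh(ωT) = 0.822716
x(T) = p + (x₀−p)·cosh(ωT) + (ẋ₀/ω)·sinh(ωT) ⇒ p·(1 − cosh) = x(T) − x₀·cosh − (ẋ₀/ω)·sinh
numerator   = -0.1483 − (-0.0659)·1.294937 − (0.0391/2.8858)·0.822716 = -0.074111
denominator = 1 − 1.294937 = -0.294937
p = -0.074111 / -0.294937 = 0.2513

p = 0.2513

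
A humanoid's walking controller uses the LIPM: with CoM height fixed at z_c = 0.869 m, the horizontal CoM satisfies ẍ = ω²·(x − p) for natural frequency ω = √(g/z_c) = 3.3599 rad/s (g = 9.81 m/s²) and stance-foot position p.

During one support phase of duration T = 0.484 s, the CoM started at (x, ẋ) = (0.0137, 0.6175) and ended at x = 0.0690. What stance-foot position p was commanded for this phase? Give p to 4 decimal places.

p = 0.2538

ωT = 3.3599·0.484 = 1.626192; cosh(ωT) = 2.640576, sinh(ωT) = 2.443898
x(T) = p + (x₀−p)·cosh(ωT) + (ẋ₀/ω)·sinh(ωT) ⇒ p·(1 − cosh) = x(T) − x₀·cosh − (ẋ₀/ω)·sinh
numerator   = 0.0690 − (0.0137)·2.640576 − (0.6175/3.3599)·2.443898 = -0.416328
denominator = 1 − 2.640576 = -1.640576
p = -0.416328 / -1.640576 = 0.2538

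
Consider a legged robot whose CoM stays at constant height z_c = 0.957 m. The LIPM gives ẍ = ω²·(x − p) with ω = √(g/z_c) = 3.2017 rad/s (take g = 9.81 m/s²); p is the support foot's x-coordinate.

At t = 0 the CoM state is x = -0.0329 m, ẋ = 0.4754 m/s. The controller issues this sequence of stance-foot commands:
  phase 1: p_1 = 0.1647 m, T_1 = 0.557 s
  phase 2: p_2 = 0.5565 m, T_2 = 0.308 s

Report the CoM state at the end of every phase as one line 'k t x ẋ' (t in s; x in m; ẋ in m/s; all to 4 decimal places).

1 0.5570 -0.0105 -0.3747
2 0.8650 -0.4443 -2.6669

phase 1: p=0.1647, T=0.557, ωT=1.783347, cosh=3.058905, sinh=2.890831; start (x,ẋ)=(-0.032900, 0.475400) → end (x,ẋ)=(-0.010499, -0.374698)
phase 2: p=0.5565, T=0.308, ωT=0.986124, cosh=1.526921, sinh=1.153901; start (x,ẋ)=(-0.010499, -0.374698) → end (x,ẋ)=(-0.444304, -2.666880)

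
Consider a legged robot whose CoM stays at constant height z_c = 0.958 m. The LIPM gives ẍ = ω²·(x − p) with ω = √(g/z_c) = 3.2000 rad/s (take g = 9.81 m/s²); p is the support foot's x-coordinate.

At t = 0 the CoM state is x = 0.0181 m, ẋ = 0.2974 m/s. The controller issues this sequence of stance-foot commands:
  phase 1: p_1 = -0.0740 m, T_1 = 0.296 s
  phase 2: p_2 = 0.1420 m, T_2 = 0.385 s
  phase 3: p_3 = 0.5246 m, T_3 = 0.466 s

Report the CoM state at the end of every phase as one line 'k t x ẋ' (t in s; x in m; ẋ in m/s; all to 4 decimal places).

phase 1: p=-0.0740, T=0.296, ωT=0.947200, cosh=1.483153, sinh=1.095327; start (x,ẋ)=(0.018100, 0.297400) → end (x,ẋ)=(0.164395, 0.763904)
phase 2: p=0.1420, T=0.385, ωT=1.232000, cosh=1.859894, sinh=1.568185; start (x,ẋ)=(0.164395, 0.763904) → end (x,ẋ)=(0.558010, 1.533165)
phase 3: p=0.5246, T=0.466, ωT=1.491200, cosh=2.333763, sinh=2.108660; start (x,ẋ)=(0.558010, 1.533165) → end (x,ẋ)=(1.612861, 3.803487)

1 0.2960 0.1644 0.7639
2 0.6810 0.5580 1.5332
3 1.1470 1.6129 3.8035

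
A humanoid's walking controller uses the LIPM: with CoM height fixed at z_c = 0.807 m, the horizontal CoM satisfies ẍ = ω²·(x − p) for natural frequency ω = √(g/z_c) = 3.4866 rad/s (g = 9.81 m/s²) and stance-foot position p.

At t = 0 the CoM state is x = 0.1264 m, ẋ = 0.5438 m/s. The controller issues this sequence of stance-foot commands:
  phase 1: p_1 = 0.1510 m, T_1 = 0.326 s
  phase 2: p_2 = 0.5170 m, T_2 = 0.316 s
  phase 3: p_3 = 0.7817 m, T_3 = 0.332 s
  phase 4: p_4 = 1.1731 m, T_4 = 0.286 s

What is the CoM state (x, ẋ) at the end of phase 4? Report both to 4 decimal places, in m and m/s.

phase 1: p=0.1510, T=0.326, ωT=1.136632, cosh=1.718576, sinh=1.397678; start (x,ẋ)=(0.126400, 0.543800) → end (x,ẋ)=(0.326717, 0.814682)
phase 2: p=0.5170, T=0.316, ωT=1.101766, cosh=1.670879, sinh=1.338595; start (x,ẋ)=(0.326717, 0.814682) → end (x,ẋ)=(0.511837, 0.473156)
phase 3: p=0.7817, T=0.332, ωT=1.157551, cosh=1.748193, sinh=1.433938; start (x,ẋ)=(0.511837, 0.473156) → end (x,ẋ)=(0.504524, -0.522029)
phase 4: p=1.1731, T=0.286, ωT=0.997168, cosh=1.539758, sinh=1.170835; start (x,ẋ)=(0.504524, -0.522029) → end (x,ẋ)=(-0.031649, -3.533084)

x = -0.0316, ẋ = -3.5331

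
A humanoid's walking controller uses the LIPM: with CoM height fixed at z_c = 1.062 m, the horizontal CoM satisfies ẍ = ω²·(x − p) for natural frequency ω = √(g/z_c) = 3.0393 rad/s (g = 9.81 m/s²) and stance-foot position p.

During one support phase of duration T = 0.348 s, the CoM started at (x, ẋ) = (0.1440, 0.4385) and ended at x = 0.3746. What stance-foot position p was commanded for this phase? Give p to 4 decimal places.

p = 0.0659

ωT = 3.0393·0.348 = 1.057676; cosh(ωT) = 1.613467, sinh(ωT) = 1.266205
x(T) = p + (x₀−p)·cosh(ωT) + (ẋ₀/ω)·sinh(ωT) ⇒ p·(1 − cosh) = x(T) − x₀·cosh − (ẋ₀/ω)·sinh
numerator   = 0.3746 − (0.1440)·1.613467 − (0.4385/3.0393)·1.266205 = -0.040423
denominator = 1 − 1.613467 = -0.613467
p = -0.040423 / -0.613467 = 0.0659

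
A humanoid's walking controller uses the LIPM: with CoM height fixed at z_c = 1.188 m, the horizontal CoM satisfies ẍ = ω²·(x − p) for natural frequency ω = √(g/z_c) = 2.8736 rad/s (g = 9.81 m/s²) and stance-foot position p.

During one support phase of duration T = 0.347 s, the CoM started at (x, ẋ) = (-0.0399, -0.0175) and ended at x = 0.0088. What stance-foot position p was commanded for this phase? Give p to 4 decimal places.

p = -0.1433

ωT = 2.8736·0.347 = 0.997139; cosh(ωT) = 1.539725, sinh(ωT) = 1.170792
x(T) = p + (x₀−p)·cosh(ωT) + (ẋ₀/ω)·sinh(ωT) ⇒ p·(1 − cosh) = x(T) − x₀·cosh − (ẋ₀/ω)·sinh
numerator   = 0.0088 − (-0.0399)·1.539725 − (-0.0175/2.8736)·1.170792 = 0.077365
denominator = 1 − 1.539725 = -0.539725
p = 0.077365 / -0.539725 = -0.1433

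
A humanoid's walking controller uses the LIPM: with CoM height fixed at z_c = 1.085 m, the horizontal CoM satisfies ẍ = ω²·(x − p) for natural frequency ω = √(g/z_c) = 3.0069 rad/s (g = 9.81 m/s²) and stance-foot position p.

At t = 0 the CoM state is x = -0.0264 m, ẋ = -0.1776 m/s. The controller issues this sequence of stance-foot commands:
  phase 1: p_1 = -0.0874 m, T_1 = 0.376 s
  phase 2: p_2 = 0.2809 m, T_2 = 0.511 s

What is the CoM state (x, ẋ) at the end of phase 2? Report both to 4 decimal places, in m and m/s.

x = -0.5966, ẋ = -2.4254

phase 1: p=-0.0874, T=0.376, ωT=1.130594, cosh=1.710169, sinh=1.387328; start (x,ẋ)=(-0.026400, -0.177600) → end (x,ẋ)=(-0.065021, -0.049261)
phase 2: p=0.2809, T=0.511, ωT=1.536526, cosh=2.431770, sinh=2.216643; start (x,ẋ)=(-0.065021, -0.049261) → end (x,ẋ)=(-0.596615, -2.425433)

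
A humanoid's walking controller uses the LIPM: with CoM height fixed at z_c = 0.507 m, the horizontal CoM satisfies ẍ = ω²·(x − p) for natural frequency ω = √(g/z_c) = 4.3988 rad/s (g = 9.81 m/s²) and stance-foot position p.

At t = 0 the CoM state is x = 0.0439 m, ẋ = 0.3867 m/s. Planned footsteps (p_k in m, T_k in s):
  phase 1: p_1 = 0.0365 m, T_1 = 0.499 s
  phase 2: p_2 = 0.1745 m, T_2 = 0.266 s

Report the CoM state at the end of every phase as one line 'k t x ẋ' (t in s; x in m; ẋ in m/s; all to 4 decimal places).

1 0.4990 0.4600 1.9022
2 0.7650 1.3083 5.1880

phase 1: p=0.0365, T=0.499, ωT=2.195001, cosh=4.545685, sinh=4.434327; start (x,ẋ)=(0.043900, 0.386700) → end (x,ẋ)=(0.459961, 1.902159)
phase 2: p=0.1745, T=0.266, ωT=1.170081, cosh=1.766297, sinh=1.455956; start (x,ẋ)=(0.459961, 1.902159) → end (x,ẋ)=(1.308304, 5.188002)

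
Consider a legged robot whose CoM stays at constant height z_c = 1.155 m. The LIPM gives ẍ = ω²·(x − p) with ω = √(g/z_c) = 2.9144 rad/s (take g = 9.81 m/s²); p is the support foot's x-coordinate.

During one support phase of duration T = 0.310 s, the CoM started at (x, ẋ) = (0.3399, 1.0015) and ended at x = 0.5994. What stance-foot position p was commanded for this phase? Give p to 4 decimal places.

p = 0.5574

ωT = 2.9144·0.310 = 0.903464; cosh(ωT) = 1.436651, sinh(ωT) = 1.031487
x(T) = p + (x₀−p)·cosh(ωT) + (ẋ₀/ω)·sinh(ωT) ⇒ p·(1 − cosh) = x(T) − x₀·cosh − (ẋ₀/ω)·sinh
numerator   = 0.5994 − (0.3399)·1.436651 − (1.0015/2.9144)·1.031487 = -0.243376
denominator = 1 − 1.436651 = -0.436651
p = -0.243376 / -0.436651 = 0.5574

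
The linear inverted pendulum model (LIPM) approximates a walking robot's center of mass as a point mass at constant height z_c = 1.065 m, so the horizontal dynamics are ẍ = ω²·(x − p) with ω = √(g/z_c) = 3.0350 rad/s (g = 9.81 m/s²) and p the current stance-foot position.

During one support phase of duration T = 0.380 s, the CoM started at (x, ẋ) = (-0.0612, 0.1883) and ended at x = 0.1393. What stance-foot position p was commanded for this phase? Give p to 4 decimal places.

p = -0.2121

ωT = 3.0350·0.380 = 1.153300; cosh(ωT) = 1.742113, sinh(ωT) = 1.426519
x(T) = p + (x₀−p)·cosh(ωT) + (ẋ₀/ω)·sinh(ωT) ⇒ p·(1 − cosh) = x(T) − x₀·cosh − (ẋ₀/ω)·sinh
numerator   = 0.1393 − (-0.0612)·1.742113 − (0.1883/3.0350)·1.426519 = 0.157412
denominator = 1 − 1.742113 = -0.742113
p = 0.157412 / -0.742113 = -0.2121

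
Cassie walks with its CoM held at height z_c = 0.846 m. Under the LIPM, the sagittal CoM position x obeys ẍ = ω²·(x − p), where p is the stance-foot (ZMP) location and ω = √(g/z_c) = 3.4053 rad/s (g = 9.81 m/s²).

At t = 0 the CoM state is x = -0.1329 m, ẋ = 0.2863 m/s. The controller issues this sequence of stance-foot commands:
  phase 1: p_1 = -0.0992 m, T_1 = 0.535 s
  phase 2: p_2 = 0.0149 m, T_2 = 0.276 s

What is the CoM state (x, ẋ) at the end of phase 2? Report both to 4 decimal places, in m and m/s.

phase 1: p=-0.0992, T=0.535, ωT=1.821836, cosh=3.172463, sinh=3.010734; start (x,ẋ)=(-0.132900, 0.286300) → end (x,ẋ)=(0.047015, 0.562768)
phase 2: p=0.0149, T=0.276, ωT=0.939863, cosh=1.475156, sinh=1.084474; start (x,ẋ)=(0.047015, 0.562768) → end (x,ẋ)=(0.241498, 0.948770)

x = 0.2415, ẋ = 0.9488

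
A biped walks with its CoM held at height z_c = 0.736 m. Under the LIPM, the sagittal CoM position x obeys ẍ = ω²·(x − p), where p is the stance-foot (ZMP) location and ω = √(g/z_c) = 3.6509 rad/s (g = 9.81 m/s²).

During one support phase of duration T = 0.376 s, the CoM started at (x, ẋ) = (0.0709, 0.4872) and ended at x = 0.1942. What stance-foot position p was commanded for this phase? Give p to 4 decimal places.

p = 0.1828

ωT = 3.6509·0.376 = 1.372738; cosh(ωT) = 2.099777, sinh(ωT) = 1.846365
x(T) = p + (x₀−p)·cosh(ωT) + (ẋ₀/ω)·sinh(ωT) ⇒ p·(1 − cosh) = x(T) − x₀·cosh − (ẋ₀/ω)·sinh
numerator   = 0.1942 − (0.0709)·2.099777 − (0.4872/3.6509)·1.846365 = -0.201065
denominator = 1 − 2.099777 = -1.099777
p = -0.201065 / -1.099777 = 0.1828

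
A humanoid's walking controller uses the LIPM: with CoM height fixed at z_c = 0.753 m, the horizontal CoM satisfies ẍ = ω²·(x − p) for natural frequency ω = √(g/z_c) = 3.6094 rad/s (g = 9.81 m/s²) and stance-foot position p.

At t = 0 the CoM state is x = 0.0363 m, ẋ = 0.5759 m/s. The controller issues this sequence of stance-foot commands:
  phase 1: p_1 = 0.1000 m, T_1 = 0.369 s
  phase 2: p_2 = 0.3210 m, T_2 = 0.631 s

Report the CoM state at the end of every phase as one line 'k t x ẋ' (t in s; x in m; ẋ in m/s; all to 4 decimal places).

1 0.3690 0.2521 0.7617
2 1.0000 0.9996 2.5530

phase 1: p=0.1000, T=0.369, ωT=1.331869, cosh=2.026049, sinh=1.762066; start (x,ẋ)=(0.036300, 0.575900) → end (x,ẋ)=(0.252088, 0.761670)
phase 2: p=0.3210, T=0.631, ωT=2.277531, cosh=4.927556, sinh=4.825019; start (x,ẋ)=(0.252088, 0.761670) → end (x,ẋ)=(0.999627, 2.553042)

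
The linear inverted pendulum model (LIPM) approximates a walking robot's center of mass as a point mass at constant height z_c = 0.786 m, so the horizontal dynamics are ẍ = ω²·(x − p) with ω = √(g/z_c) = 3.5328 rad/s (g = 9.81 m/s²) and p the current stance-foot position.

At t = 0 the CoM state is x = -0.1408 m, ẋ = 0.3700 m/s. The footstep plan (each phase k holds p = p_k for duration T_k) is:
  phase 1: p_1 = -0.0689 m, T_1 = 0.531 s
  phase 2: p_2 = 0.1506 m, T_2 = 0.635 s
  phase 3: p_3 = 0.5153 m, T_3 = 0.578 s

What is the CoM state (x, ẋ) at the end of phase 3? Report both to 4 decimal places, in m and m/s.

phase 1: p=-0.0689, T=0.531, ωT=1.875917, cosh=3.340007, sinh=3.186793; start (x,ẋ)=(-0.140800, 0.370000) → end (x,ẋ)=(0.024715, 0.426331)
phase 2: p=0.1506, T=0.635, ωT=2.243328, cosh=4.765375, sinh=4.659270; start (x,ẋ)=(0.024715, 0.426331) → end (x,ẋ)=(0.112982, -0.040472)
phase 3: p=0.5153, T=0.578, ωT=2.041958, cosh=3.917730, sinh=3.787955; start (x,ẋ)=(0.112982, -0.040472) → end (x,ẋ)=(-1.104266, -5.542407)

x = -1.1043, ẋ = -5.5424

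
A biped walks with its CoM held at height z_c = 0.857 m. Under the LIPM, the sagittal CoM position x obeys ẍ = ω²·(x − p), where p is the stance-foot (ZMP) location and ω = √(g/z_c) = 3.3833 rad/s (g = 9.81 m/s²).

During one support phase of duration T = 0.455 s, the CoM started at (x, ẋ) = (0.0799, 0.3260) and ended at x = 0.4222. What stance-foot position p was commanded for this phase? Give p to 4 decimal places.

p = -0.0091

ωT = 3.3833·0.455 = 1.539402; cosh(ωT) = 2.438154, sinh(ωT) = 2.223645
x(T) = p + (x₀−p)·cosh(ωT) + (ẋ₀/ω)·sinh(ωT) ⇒ p·(1 − cosh) = x(T) − x₀·cosh − (ẋ₀/ω)·sinh
numerator   = 0.4222 − (0.0799)·2.438154 − (0.3260/3.3833)·2.223645 = 0.013131
denominator = 1 − 2.438154 = -1.438154
p = 0.013131 / -1.438154 = -0.0091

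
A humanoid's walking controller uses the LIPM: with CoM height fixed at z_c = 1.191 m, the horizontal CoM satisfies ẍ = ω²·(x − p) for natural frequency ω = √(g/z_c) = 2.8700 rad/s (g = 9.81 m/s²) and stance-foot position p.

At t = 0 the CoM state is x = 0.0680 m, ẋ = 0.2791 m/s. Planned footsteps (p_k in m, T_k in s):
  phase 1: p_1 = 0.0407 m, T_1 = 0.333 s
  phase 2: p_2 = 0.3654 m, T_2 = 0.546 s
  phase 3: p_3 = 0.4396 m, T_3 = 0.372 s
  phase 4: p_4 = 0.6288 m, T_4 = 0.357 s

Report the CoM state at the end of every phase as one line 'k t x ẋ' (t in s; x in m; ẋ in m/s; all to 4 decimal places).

phase 1: p=0.0407, T=0.333, ωT=0.955710, cosh=1.492528, sinh=1.107989; start (x,ẋ)=(0.068000, 0.279100) → end (x,ẋ)=(0.189195, 0.503376)
phase 2: p=0.3654, T=0.546, ωT=1.567020, cosh=2.500506, sinh=2.291840; start (x,ẋ)=(0.189195, 0.503376) → end (x,ẋ)=(0.326770, 0.099693)
phase 3: p=0.4396, T=0.372, ωT=1.067640, cosh=1.626163, sinh=1.282344; start (x,ẋ)=(0.326770, 0.099693) → end (x,ẋ)=(0.300664, -0.253134)
phase 4: p=0.6288, T=0.357, ωT=1.024590, cosh=1.572448, sinh=1.213505; start (x,ẋ)=(0.300664, -0.253134) → end (x,ẋ)=(0.005792, -1.540859)

1 0.3330 0.1892 0.5034
2 0.8790 0.3268 0.0997
3 1.2510 0.3007 -0.2531
4 1.6080 0.0058 -1.5409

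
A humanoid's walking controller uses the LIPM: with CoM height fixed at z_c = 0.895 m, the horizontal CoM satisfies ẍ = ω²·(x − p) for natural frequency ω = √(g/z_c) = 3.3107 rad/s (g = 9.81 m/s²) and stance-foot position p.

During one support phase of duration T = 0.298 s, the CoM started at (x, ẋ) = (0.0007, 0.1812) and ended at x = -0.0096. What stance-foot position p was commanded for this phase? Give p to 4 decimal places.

ωT = 3.3107·0.298 = 0.986589; cosh(ωT) = 1.527458, sinh(ωT) = 1.154611
x(T) = p + (x₀−p)·cosh(ωT) + (ẋ₀/ω)·sinh(ωT) ⇒ p·(1 − cosh) = x(T) − x₀·cosh − (ẋ₀/ω)·sinh
numerator   = -0.0096 − (0.0007)·1.527458 − (0.1812/3.3107)·1.154611 = -0.073863
denominator = 1 − 1.527458 = -0.527458
p = -0.073863 / -0.527458 = 0.1400

p = 0.1400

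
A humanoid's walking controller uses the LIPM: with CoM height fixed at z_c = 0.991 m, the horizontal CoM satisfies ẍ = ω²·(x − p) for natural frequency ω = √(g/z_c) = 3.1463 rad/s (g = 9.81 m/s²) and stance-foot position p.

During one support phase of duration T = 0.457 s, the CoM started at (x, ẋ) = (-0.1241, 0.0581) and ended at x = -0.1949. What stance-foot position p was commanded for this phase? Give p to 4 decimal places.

ωT = 3.1463·0.457 = 1.437859; cosh(ωT) = 2.224552, sinh(ωT) = 1.987117
x(T) = p + (x₀−p)·cosh(ωT) + (ẋ₀/ω)·sinh(ωT) ⇒ p·(1 − cosh) = x(T) − x₀·cosh − (ẋ₀/ω)·sinh
numerator   = -0.1949 − (-0.1241)·2.224552 − (0.0581/3.1463)·1.987117 = 0.044473
denominator = 1 − 2.224552 = -1.224552
p = 0.044473 / -1.224552 = -0.0363

p = -0.0363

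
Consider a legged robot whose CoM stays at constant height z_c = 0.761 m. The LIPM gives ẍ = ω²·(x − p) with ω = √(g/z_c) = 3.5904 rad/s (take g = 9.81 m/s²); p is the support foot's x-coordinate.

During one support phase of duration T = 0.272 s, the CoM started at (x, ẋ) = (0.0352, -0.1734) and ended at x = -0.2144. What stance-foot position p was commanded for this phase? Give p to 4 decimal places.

p = 0.4123

ωT = 3.5904·0.272 = 0.976589; cosh(ωT) = 1.515988, sinh(ωT) = 1.139395
x(T) = p + (x₀−p)·cosh(ωT) + (ẋ₀/ω)·sinh(ωT) ⇒ p·(1 − cosh) = x(T) − x₀·cosh − (ẋ₀/ω)·sinh
numerator   = -0.2144 − (0.0352)·1.515988 − (-0.1734/3.5904)·1.139395 = -0.212735
denominator = 1 − 1.515988 = -0.515988
p = -0.212735 / -0.515988 = 0.4123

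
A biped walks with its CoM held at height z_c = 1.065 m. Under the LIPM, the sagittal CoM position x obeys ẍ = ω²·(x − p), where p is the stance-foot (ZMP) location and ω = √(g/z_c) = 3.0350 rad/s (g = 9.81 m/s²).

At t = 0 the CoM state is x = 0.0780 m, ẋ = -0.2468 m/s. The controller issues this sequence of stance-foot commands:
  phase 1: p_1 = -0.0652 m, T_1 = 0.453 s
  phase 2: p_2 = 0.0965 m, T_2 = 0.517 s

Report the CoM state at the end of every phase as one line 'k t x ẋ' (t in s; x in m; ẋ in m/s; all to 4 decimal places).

1 0.4530 0.0855 0.2852
2 0.9700 0.2849 0.6381

phase 1: p=-0.0652, T=0.453, ωT=1.374855, cosh=2.103690, sinh=1.850814; start (x,ẋ)=(0.078000, -0.246800) → end (x,ẋ)=(0.085544, 0.285195)
phase 2: p=0.0965, T=0.517, ωT=1.569095, cosh=2.505267, sinh=2.297033; start (x,ẋ)=(0.085544, 0.285195) → end (x,ẋ)=(0.284902, 0.638110)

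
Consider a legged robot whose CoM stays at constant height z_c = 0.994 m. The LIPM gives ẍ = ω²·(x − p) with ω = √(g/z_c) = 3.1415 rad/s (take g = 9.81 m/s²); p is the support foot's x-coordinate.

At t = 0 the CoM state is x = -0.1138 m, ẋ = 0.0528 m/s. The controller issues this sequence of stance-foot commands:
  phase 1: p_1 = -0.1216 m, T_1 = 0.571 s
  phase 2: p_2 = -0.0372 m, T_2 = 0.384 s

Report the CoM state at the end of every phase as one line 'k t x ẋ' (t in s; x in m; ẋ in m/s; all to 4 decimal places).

phase 1: p=-0.1216, T=0.571, ωT=1.793797, cosh=3.089281, sinh=2.922954; start (x,ẋ)=(-0.113800, 0.052800) → end (x,ẋ)=(-0.048377, 0.234737)
phase 2: p=-0.0372, T=0.384, ωT=1.206336, cosh=1.820256, sinh=1.520964; start (x,ẋ)=(-0.048377, 0.234737) → end (x,ẋ)=(0.056104, 0.373878)

1 0.5710 -0.0484 0.2347
2 0.9550 0.0561 0.3739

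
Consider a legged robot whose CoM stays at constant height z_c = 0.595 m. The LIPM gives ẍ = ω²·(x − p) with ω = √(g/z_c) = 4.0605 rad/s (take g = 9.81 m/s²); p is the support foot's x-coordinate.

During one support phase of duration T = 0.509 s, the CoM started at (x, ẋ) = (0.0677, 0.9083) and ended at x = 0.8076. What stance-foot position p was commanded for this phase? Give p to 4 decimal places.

ωT = 4.0605·0.509 = 2.066795; cosh(ωT) = 4.013026, sinh(ωT) = 3.886435
x(T) = p + (x₀−p)·cosh(ωT) + (ẋ₀/ω)·sinh(ωT) ⇒ p·(1 − cosh) = x(T) − x₀·cosh − (ẋ₀/ω)·sinh
numerator   = 0.8076 − (0.0677)·4.013026 − (0.9083/4.0605)·3.886435 = -0.333445
denominator = 1 − 4.013026 = -3.013026
p = -0.333445 / -3.013026 = 0.1107

p = 0.1107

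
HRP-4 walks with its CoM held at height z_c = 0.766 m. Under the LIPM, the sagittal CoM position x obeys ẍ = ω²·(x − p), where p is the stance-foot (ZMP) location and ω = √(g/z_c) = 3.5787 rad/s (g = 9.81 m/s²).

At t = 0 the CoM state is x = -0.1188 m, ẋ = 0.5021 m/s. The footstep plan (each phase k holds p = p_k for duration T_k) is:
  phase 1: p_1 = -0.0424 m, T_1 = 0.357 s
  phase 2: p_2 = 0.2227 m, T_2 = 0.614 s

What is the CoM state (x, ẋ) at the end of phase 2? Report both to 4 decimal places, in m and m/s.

phase 1: p=-0.0424, T=0.357, ωT=1.277596, cosh=1.933355, sinh=1.654648; start (x,ẋ)=(-0.118800, 0.502100) → end (x,ẋ)=(0.042043, 0.518336)
phase 2: p=0.2227, T=0.614, ωT=2.197322, cosh=4.555988, sinh=4.444887; start (x,ẋ)=(0.042043, 0.518336) → end (x,ẋ)=(0.043421, -0.512169)

x = 0.0434, ẋ = -0.5122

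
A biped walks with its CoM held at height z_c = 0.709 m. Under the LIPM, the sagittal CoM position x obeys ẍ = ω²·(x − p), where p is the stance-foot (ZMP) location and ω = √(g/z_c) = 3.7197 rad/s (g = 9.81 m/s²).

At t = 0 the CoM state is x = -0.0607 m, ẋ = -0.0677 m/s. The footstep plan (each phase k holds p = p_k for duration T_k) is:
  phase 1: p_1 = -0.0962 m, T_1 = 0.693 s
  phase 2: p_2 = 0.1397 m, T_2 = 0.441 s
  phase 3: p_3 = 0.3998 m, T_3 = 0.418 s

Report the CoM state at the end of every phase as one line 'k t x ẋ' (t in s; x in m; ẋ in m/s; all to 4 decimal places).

1 0.6930 0.0197 0.4161
2 1.1340 0.0963 0.0058
3 1.5520 -0.3471 -2.5385

phase 1: p=-0.0962, T=0.693, ωT=2.577752, cosh=6.621725, sinh=6.545781; start (x,ẋ)=(-0.060700, -0.067700) → end (x,ẋ)=(0.019735, 0.416075)
phase 2: p=0.1397, T=0.441, ωT=1.640388, cosh=2.675537, sinh=2.481632; start (x,ẋ)=(0.019735, 0.416075) → end (x,ẋ)=(0.096319, 0.005841)
phase 3: p=0.3998, T=0.418, ωT=1.554835, cosh=2.472764, sinh=2.261540; start (x,ẋ)=(0.096319, 0.005841) → end (x,ẋ)=(-0.347086, -2.538515)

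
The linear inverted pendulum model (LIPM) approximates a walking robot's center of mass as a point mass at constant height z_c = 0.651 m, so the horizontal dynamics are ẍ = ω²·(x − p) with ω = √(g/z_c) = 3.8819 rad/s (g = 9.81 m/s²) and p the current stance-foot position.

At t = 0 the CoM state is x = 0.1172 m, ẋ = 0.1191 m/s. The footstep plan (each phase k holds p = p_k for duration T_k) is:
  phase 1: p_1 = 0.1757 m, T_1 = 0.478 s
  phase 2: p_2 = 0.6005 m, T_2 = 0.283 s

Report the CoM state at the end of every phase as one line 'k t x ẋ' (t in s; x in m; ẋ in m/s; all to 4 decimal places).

1 0.4780 0.0798 -0.3182
2 0.7610 -0.3767 -3.2255

phase 1: p=0.1757, T=0.478, ωT=1.855548, cosh=3.275785, sinh=3.119418; start (x,ẋ)=(0.117200, 0.119100) → end (x,ẋ)=(0.079773, -0.318246)
phase 2: p=0.6005, T=0.283, ωT=1.098578, cosh=1.666621, sinh=1.333276; start (x,ẋ)=(0.079773, -0.318246) → end (x,ẋ)=(-0.376659, -3.225493)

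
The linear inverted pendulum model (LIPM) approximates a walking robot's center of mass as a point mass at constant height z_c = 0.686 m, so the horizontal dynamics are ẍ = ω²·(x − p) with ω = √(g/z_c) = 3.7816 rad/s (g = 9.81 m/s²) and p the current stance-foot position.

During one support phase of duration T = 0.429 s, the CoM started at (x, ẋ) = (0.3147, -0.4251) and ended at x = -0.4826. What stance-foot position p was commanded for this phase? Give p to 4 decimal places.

p = 0.6358

ωT = 3.7816·0.429 = 1.622306; cosh(ωT) = 2.631101, sinh(ωT) = 2.433658
x(T) = p + (x₀−p)·cosh(ωT) + (ẋ₀/ω)·sinh(ωT) ⇒ p·(1 − cosh) = x(T) − x₀·cosh − (ẋ₀/ω)·sinh
numerator   = -0.4826 − (0.3147)·2.631101 − (-0.4251/3.7816)·2.433658 = -1.037033
denominator = 1 − 2.631101 = -1.631101
p = -1.037033 / -1.631101 = 0.6358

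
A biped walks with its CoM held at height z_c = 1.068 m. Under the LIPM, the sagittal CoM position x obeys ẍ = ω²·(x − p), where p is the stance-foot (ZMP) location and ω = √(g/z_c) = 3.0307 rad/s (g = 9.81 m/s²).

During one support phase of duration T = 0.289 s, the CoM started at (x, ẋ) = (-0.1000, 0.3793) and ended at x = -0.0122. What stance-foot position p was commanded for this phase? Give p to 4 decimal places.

p = -0.0110

ωT = 3.0307·0.289 = 0.875872; cosh(ωT) = 1.408734, sinh(ωT) = 0.992235
x(T) = p + (x₀−p)·cosh(ωT) + (ẋ₀/ω)·sinh(ωT) ⇒ p·(1 − cosh) = x(T) − x₀·cosh − (ẋ₀/ω)·sinh
numerator   = -0.0122 − (-0.1000)·1.408734 − (0.3793/3.0307)·0.992235 = 0.004493
denominator = 1 − 1.408734 = -0.408734
p = 0.004493 / -0.408734 = -0.0110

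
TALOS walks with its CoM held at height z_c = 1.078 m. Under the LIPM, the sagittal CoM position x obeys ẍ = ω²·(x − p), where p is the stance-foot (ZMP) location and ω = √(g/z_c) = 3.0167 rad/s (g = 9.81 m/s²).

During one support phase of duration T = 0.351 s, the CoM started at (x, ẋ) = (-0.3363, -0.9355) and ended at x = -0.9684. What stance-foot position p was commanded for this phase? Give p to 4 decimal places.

p = 0.0521

ωT = 3.0167·0.351 = 1.058862; cosh(ωT) = 1.614969, sinh(ωT) = 1.268118
x(T) = p + (x₀−p)·cosh(ωT) + (ẋ₀/ω)·sinh(ωT) ⇒ p·(1 − cosh) = x(T) − x₀·cosh − (ẋ₀/ω)·sinh
numerator   = -0.9684 − (-0.3363)·1.614969 − (-0.9355/3.0167)·1.268118 = -0.032033
denominator = 1 − 1.614969 = -0.614969
p = -0.032033 / -0.614969 = 0.0521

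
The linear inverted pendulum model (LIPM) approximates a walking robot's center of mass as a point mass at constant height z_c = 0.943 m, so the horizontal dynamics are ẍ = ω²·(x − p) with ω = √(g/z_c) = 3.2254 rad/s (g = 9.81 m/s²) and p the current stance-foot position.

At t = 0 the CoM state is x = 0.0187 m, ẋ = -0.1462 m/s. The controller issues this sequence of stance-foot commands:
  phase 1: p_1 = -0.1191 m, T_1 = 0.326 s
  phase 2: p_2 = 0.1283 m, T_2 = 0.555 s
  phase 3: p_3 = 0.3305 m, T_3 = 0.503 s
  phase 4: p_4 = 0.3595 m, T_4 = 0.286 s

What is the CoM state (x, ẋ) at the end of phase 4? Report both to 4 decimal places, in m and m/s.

phase 1: p=-0.1191, T=0.326, ωT=1.051480, cosh=1.605652, sinh=1.256232; start (x,ẋ)=(0.018700, -0.146200) → end (x,ẋ)=(0.045217, 0.323599)
phase 2: p=0.1283, T=0.555, ωT=1.790097, cosh=3.078489, sinh=2.911545; start (x,ẋ)=(0.045217, 0.323599) → end (x,ẋ)=(0.164639, 0.215969)
phase 3: p=0.3305, T=0.503, ωT=1.622376, cosh=2.631270, sinh=2.433841; start (x,ẋ)=(0.164639, 0.215969) → end (x,ẋ)=(0.057043, -0.733751)
phase 4: p=0.3595, T=0.286, ωT=0.922464, cosh=1.456510, sinh=1.058972; start (x,ẋ)=(0.057043, -0.733751) → end (x,ẋ)=(-0.321938, -2.101789)

x = -0.3219, ẋ = -2.1018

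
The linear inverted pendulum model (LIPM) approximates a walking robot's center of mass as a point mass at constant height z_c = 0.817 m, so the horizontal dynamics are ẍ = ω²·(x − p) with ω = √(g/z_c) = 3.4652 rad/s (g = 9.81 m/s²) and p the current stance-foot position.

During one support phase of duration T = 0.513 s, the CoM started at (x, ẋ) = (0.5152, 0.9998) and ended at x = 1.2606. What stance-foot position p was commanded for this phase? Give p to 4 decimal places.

ωT = 3.4652·0.513 = 1.777648; cosh(ωT) = 3.042479, sinh(ωT) = 2.873444
x(T) = p + (x₀−p)·cosh(ωT) + (ẋ₀/ω)·sinh(ωT) ⇒ p·(1 − cosh) = x(T) − x₀·cosh − (ẋ₀/ω)·sinh
numerator   = 1.2606 − (0.5152)·3.042479 − (0.9998/3.4652)·2.873444 = -1.135948
denominator = 1 − 3.042479 = -2.042479
p = -1.135948 / -2.042479 = 0.5562

p = 0.5562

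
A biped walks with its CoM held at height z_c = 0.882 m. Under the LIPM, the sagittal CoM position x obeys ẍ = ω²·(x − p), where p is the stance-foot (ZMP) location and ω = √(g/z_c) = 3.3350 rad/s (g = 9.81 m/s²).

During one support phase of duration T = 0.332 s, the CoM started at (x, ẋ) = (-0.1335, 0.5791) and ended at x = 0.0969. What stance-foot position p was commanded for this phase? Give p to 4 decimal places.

ωT = 3.3350·0.332 = 1.107220; cosh(ωT) = 1.678206, sinh(ωT) = 1.347729
x(T) = p + (x₀−p)·cosh(ωT) + (ẋ₀/ω)·sinh(ωT) ⇒ p·(1 − cosh) = x(T) − x₀·cosh − (ẋ₀/ω)·sinh
numerator   = 0.0969 − (-0.1335)·1.678206 − (0.5791/3.3350)·1.347729 = 0.086916
denominator = 1 − 1.678206 = -0.678206
p = 0.086916 / -0.678206 = -0.1282

p = -0.1282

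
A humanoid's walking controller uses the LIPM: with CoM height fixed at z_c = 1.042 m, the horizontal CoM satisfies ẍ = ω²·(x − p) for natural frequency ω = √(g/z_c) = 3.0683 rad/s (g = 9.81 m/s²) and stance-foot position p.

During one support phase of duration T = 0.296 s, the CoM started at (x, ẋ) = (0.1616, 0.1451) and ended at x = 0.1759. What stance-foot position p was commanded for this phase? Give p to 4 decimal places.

ωT = 3.0683·0.296 = 0.908217; cosh(ωT) = 1.441570, sinh(ωT) = 1.038327
x(T) = p + (x₀−p)·cosh(ωT) + (ẋ₀/ω)·sinh(ωT) ⇒ p·(1 − cosh) = x(T) − x₀·cosh − (ẋ₀/ω)·sinh
numerator   = 0.1759 − (0.1616)·1.441570 − (0.1451/3.0683)·1.038327 = -0.106160
denominator = 1 − 1.441570 = -0.441570
p = -0.106160 / -0.441570 = 0.2404

p = 0.2404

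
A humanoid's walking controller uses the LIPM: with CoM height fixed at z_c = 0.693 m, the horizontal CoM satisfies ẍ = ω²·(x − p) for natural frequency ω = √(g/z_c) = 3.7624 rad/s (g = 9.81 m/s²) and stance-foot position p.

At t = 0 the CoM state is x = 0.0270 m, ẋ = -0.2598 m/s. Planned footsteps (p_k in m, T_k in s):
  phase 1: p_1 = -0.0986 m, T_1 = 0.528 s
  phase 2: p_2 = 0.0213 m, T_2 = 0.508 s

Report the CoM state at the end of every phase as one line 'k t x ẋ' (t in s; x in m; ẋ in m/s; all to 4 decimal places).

1 0.5280 0.1209 0.7253
2 1.0360 1.0028 3.7448

phase 1: p=-0.0986, T=0.528, ωT=1.986547, cosh=3.713743, sinh=3.576575; start (x,ẋ)=(0.027000, -0.259800) → end (x,ẋ)=(0.120878, 0.725307)
phase 2: p=0.0213, T=0.508, ωT=1.911299, cosh=3.454878, sinh=3.306990; start (x,ẋ)=(0.120878, 0.725307) → end (x,ẋ)=(1.002843, 3.744813)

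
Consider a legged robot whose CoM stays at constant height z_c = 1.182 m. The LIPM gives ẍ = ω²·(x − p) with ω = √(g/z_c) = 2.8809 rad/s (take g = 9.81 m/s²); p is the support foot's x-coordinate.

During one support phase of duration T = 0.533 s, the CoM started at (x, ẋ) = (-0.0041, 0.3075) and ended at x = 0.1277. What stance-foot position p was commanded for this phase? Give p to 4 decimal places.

p = 0.0690

ωT = 2.8809·0.533 = 1.535520; cosh(ωT) = 2.429541, sinh(ωT) = 2.214197
x(T) = p + (x₀−p)·cosh(ωT) + (ẋ₀/ω)·sinh(ωT) ⇒ p·(1 − cosh) = x(T) − x₀·cosh − (ẋ₀/ω)·sinh
numerator   = 0.1277 − (-0.0041)·2.429541 − (0.3075/2.8809)·2.214197 = -0.098677
denominator = 1 − 2.429541 = -1.429541
p = -0.098677 / -1.429541 = 0.0690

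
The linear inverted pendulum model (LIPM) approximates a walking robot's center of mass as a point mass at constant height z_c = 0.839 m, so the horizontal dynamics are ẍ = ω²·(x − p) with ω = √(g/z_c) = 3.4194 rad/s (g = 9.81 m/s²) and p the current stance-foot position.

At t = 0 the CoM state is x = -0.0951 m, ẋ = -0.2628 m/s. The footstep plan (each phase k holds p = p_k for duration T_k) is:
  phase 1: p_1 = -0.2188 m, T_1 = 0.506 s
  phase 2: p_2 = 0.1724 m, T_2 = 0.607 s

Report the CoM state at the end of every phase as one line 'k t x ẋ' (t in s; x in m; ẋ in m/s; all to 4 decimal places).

phase 1: p=-0.2188, T=0.506, ωT=1.730216, cosh=2.909560, sinh=2.732314; start (x,ẋ)=(-0.095100, -0.262800) → end (x,ẋ)=(-0.068881, 0.391081)
phase 2: p=0.1724, T=0.607, ωT=2.075576, cosh=4.047309, sinh=3.921825; start (x,ẋ)=(-0.068881, 0.391081) → end (x,ẋ)=(-0.355595, -1.652821)

1 0.5060 -0.0689 0.3911
2 1.1130 -0.3556 -1.6528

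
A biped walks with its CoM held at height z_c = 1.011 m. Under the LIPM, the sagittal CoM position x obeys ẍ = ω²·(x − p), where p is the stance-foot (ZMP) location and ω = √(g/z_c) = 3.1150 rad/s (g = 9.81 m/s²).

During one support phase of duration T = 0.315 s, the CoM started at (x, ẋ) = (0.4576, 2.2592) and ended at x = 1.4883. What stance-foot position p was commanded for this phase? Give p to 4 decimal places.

ωT = 3.1150·0.315 = 0.981225; cosh(ωT) = 1.521287, sinh(ωT) = 1.146435
x(T) = p + (x₀−p)·cosh(ωT) + (ẋ₀/ω)·sinh(ωT) ⇒ p·(1 − cosh) = x(T) − x₀·cosh − (ẋ₀/ω)·sinh
numerator   = 1.4883 − (0.4576)·1.521287 − (2.2592/3.1150)·1.146435 = -0.039310
denominator = 1 − 1.521287 = -0.521287
p = -0.039310 / -0.521287 = 0.0754

p = 0.0754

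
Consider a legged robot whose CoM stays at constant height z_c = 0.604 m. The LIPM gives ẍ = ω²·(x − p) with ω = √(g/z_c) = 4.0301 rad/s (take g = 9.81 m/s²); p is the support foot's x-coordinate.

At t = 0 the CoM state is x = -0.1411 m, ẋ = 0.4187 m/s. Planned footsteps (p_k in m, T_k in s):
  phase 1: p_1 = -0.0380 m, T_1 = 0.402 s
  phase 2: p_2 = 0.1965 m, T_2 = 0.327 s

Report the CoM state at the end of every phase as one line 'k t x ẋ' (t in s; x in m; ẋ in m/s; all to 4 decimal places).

phase 1: p=-0.0380, T=0.402, ωT=1.620100, cosh=2.625738, sinh=2.427859; start (x,ẋ)=(-0.141100, 0.418700) → end (x,ẋ)=(-0.056476, 0.090613)
phase 2: p=0.1965, T=0.327, ωT=1.317843, cosh=2.001533, sinh=1.733821; start (x,ẋ)=(-0.056476, 0.090613) → end (x,ẋ)=(-0.270856, -1.586295)

1 0.4020 -0.0565 0.0906
2 0.7290 -0.2709 -1.5863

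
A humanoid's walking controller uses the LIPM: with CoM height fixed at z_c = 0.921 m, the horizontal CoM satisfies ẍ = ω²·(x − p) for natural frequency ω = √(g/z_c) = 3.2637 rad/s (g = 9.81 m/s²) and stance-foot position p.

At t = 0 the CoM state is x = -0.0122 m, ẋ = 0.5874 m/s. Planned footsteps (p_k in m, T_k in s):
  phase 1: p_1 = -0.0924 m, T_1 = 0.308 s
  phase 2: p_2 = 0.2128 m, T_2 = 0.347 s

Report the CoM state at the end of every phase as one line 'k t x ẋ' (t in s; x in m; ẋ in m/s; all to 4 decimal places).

phase 1: p=-0.0924, T=0.308, ωT=1.005220, cosh=1.549236, sinh=1.183272; start (x,ẋ)=(-0.012200, 0.587400) → end (x,ẋ)=(0.244814, 1.219741)
phase 2: p=0.2128, T=0.347, ωT=1.132504, cosh=1.712821, sinh=1.390596; start (x,ẋ)=(0.244814, 1.219741) → end (x,ẋ)=(0.787340, 2.234492)

1 0.3080 0.2448 1.2197
2 0.6550 0.7873 2.2345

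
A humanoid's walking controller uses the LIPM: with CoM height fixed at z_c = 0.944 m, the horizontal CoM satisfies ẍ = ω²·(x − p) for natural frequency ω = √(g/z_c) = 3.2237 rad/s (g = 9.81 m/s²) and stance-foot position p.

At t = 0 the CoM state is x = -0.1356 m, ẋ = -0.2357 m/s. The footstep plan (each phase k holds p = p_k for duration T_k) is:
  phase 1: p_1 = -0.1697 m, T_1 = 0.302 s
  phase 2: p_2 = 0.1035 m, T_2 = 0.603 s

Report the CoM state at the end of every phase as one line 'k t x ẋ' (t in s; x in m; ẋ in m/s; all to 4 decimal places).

phase 1: p=-0.1697, T=0.302, ωT=0.973557, cosh=1.512541, sinh=1.134804; start (x,ẋ)=(-0.135600, -0.235700) → end (x,ẋ)=(-0.201093, -0.231759)
phase 2: p=0.1035, T=0.603, ωT=1.943891, cosh=3.564513, sinh=3.421368; start (x,ẋ)=(-0.201093, -0.231759) → end (x,ẋ)=(-1.228197, -4.185608)

1 0.3020 -0.2011 -0.2318
2 0.9050 -1.2282 -4.1856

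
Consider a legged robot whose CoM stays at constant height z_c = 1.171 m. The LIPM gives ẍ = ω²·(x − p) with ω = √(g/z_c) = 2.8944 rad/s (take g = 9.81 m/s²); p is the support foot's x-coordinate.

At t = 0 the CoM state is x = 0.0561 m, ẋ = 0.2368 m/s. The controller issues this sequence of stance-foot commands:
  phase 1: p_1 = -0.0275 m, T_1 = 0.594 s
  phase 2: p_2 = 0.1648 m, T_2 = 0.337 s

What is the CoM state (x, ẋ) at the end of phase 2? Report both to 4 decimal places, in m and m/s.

phase 1: p=-0.0275, T=0.594, ωT=1.719274, cosh=2.879835, sinh=2.700639; start (x,ẋ)=(0.056100, 0.236800) → end (x,ẋ)=(0.434202, 1.335423)
phase 2: p=0.1648, T=0.337, ωT=0.975413, cosh=1.514649, sinh=1.137613; start (x,ẋ)=(0.434202, 1.335423) → end (x,ẋ)=(1.097723, 2.909759)

x = 1.0977, ẋ = 2.9098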